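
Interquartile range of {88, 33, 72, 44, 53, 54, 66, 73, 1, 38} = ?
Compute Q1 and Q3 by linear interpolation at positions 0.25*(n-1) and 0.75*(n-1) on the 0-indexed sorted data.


Sorted: 1, 33, 38, 44, 53, 54, 66, 72, 73, 88
Q1 (25th %ile) = 39.5000
Q3 (75th %ile) = 70.5000
IQR = 70.5000 - 39.5000 = 31.0000

IQR = 31.0000


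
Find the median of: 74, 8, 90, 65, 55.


Sorted: 8, 55, 65, 74, 90
n = 5 (odd)
Middle value = 65

Median = 65


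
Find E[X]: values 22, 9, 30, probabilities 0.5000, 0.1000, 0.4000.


E[X] = 22*0.5000 + 9*0.1000 + 30*0.4000
= 11.0000 + 0.9000 + 12.0000
= 23.9000

E[X] = 23.9000


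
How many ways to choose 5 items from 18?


C(18,5) = 18!/(5! × 13!)
= 6402373705728000/(120 × 6227020800)
= 8568

C(18,5) = 8568


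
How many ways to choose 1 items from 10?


C(10,1) = 10!/(1! × 9!)
= 3628800/(1 × 362880)
= 10

C(10,1) = 10


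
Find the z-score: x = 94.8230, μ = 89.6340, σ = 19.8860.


z = (94.8230 - 89.6340)/19.8860
= 5.1890/19.8860
= 0.2609

z = 0.2609


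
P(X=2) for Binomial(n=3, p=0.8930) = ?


C(3,2) = 3
p^2 = 0.797449
(1-p)^1 = 0.107000
P = 3 * 0.797449 * 0.107000 = 0.2560

P(X=2) = 0.2560


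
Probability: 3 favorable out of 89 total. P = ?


P = 3/89 = 0.0337

P = 0.0337


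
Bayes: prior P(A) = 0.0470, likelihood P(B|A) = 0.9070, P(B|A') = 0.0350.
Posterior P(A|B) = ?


P(B) = P(B|A)*P(A) + P(B|A')*P(A')
= 0.9070*0.0470 + 0.0350*0.9530
= 0.042629 + 0.033355 = 0.075984
P(A|B) = 0.042629/0.075984 = 0.5610

P(A|B) = 0.5610


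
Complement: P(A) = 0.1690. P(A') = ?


P(not A) = 1 - 0.1690 = 0.8310

P(not A) = 0.8310


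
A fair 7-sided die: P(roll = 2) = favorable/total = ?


Favorable outcomes (roll = 2): 1
Total outcomes = 7
P = 1/7 = 0.1429

P = 0.1429


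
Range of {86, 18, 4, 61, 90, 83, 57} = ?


Max = 90, Min = 4
Range = 90 - 4 = 86

Range = 86


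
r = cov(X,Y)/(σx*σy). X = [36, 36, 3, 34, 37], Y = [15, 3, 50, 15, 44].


Mean X = 29.2000, Mean Y = 25.4000
SD X = 13.136209, SD Y = 18.271289
Cov = -154.480000
r = -154.480000/(13.136209*18.271289) = -0.6436

r = -0.6436


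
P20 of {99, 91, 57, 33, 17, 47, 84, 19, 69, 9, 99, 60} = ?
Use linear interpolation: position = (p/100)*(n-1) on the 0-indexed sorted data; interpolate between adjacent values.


Sorted: 9, 17, 19, 33, 47, 57, 60, 69, 84, 91, 99, 99
n = 12
Index = 20/100 * 11 = 2.2000
Lower = data[2] = 19, Upper = data[3] = 33
P20 = 19 + 0.2000*(14) = 21.8000

P20 = 21.8000


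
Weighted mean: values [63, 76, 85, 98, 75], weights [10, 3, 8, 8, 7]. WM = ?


Numerator = 63*10 + 76*3 + 85*8 + 98*8 + 75*7 = 2847
Denominator = 10 + 3 + 8 + 8 + 7 = 36
WM = 2847/36 = 79.0833

WM = 79.0833


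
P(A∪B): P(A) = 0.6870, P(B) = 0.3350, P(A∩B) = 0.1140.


P(A∪B) = 0.6870 + 0.3350 - 0.1140
= 1.0220 - 0.1140
= 0.9080

P(A∪B) = 0.9080


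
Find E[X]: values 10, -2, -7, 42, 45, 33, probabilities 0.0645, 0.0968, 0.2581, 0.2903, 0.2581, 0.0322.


E[X] = 10*0.0645 - 2*0.0968 - 7*0.2581 + 42*0.2903 + 45*0.2581 + 33*0.0322
= 0.6450 - 0.1936 - 1.8067 + 12.1926 + 11.6145 + 1.0626
= 23.5144

E[X] = 23.5144


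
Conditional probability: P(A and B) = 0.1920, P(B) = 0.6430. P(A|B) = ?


P(A|B) = 0.1920/0.6430 = 0.2986

P(A|B) = 0.2986


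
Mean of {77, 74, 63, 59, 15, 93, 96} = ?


Sum = 77 + 74 + 63 + 59 + 15 + 93 + 96 = 477
n = 7
Mean = 477/7 = 68.1429

Mean = 68.1429


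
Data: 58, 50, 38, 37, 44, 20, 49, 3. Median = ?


Sorted: 3, 20, 37, 38, 44, 49, 50, 58
n = 8 (even)
Middle values: 38 and 44
Median = (38+44)/2 = 41.0000

Median = 41.0000


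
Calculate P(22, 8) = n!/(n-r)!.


P(22,8) = 22!/14!
= 1124000727777607680000/87178291200
= 12893126400

P(22,8) = 12893126400


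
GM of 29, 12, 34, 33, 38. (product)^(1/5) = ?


Product = 29 × 12 × 34 × 33 × 38 = 14837328
GM = 14837328^(1/5) = 27.1814

GM = 27.1814


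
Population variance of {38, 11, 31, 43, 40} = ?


Mean = 32.6000
Squared deviations: 29.1600, 466.5600, 2.5600, 108.1600, 54.7600
Sum = 661.2000
Variance = 661.2000/5 = 132.2400

Variance = 132.2400


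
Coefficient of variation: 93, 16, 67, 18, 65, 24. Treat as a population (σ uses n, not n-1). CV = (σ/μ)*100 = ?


Mean = 47.1667
SD = 29.3565
CV = (29.3565/47.1667)*100 = 62.2400%

CV = 62.2400%


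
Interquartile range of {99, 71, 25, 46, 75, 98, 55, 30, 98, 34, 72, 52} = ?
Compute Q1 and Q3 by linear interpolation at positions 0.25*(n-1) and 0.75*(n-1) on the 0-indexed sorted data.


Sorted: 25, 30, 34, 46, 52, 55, 71, 72, 75, 98, 98, 99
Q1 (25th %ile) = 43.0000
Q3 (75th %ile) = 80.7500
IQR = 80.7500 - 43.0000 = 37.7500

IQR = 37.7500


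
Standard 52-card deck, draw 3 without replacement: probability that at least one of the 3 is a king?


P(at least one) = 1 - P(none)
P(none) = (48/52) × (47/51) × (46/50) = 0.782624
P(at least one) = 1 - 0.782624 = 0.2174

P = 0.2174


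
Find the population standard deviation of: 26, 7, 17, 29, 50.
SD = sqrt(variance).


Mean = 25.8000
Variance = 205.3600
SD = sqrt(205.3600) = 14.3304

SD = 14.3304


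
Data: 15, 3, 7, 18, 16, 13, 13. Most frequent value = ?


Frequencies: 3:1, 7:1, 13:2, 15:1, 16:1, 18:1
Max frequency = 2
Mode = 13

Mode = 13


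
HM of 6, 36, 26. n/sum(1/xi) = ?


Sum of reciprocals = 1/6 + 1/36 + 1/26 = 0.232906
HM = 3/0.232906 = 12.8807

HM = 12.8807


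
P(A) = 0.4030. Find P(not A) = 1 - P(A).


P(not A) = 1 - 0.4030 = 0.5970

P(not A) = 0.5970


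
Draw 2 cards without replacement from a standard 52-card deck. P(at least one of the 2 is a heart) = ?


P(at least one) = 1 - P(none)
P(none) = (39/52) × (38/51) = 0.558824
P(at least one) = 1 - 0.558824 = 0.4412

P = 0.4412


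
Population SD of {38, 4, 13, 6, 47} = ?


Mean = 21.6000
Variance = 308.2400
SD = sqrt(308.2400) = 17.5568

SD = 17.5568


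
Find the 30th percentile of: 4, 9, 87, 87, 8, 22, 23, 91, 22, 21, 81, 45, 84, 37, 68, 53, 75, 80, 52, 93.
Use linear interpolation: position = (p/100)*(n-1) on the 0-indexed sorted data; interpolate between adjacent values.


Sorted: 4, 8, 9, 21, 22, 22, 23, 37, 45, 52, 53, 68, 75, 80, 81, 84, 87, 87, 91, 93
n = 20
Index = 30/100 * 19 = 5.7000
Lower = data[5] = 22, Upper = data[6] = 23
P30 = 22 + 0.7000*(1) = 22.7000

P30 = 22.7000


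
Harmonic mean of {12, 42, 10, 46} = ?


Sum of reciprocals = 1/12 + 1/42 + 1/10 + 1/46 = 0.228882
HM = 4/0.228882 = 17.4763

HM = 17.4763


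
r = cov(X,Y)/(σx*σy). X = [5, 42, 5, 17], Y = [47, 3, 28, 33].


Mean X = 17.2500, Mean Y = 27.7500
SD X = 15.105876, SD Y = 15.896147
Cov = -213.187500
r = -213.187500/(15.105876*15.896147) = -0.8878

r = -0.8878


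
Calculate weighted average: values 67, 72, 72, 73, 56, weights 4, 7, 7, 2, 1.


Numerator = 67*4 + 72*7 + 72*7 + 73*2 + 56*1 = 1478
Denominator = 4 + 7 + 7 + 2 + 1 = 21
WM = 1478/21 = 70.3810

WM = 70.3810


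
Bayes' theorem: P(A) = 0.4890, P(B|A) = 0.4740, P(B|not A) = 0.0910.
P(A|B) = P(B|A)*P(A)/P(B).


P(B) = P(B|A)*P(A) + P(B|A')*P(A')
= 0.4740*0.4890 + 0.0910*0.5110
= 0.231786 + 0.046501 = 0.278287
P(A|B) = 0.231786/0.278287 = 0.8329

P(A|B) = 0.8329


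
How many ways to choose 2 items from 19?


C(19,2) = 19!/(2! × 17!)
= 121645100408832000/(2 × 355687428096000)
= 171

C(19,2) = 171


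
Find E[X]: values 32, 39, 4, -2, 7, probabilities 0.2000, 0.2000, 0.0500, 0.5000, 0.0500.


E[X] = 32*0.2000 + 39*0.2000 + 4*0.0500 - 2*0.5000 + 7*0.0500
= 6.4000 + 7.8000 + 0.2000 - 1.0000 + 0.3500
= 13.7500

E[X] = 13.7500


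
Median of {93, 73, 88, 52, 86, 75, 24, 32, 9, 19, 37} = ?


Sorted: 9, 19, 24, 32, 37, 52, 73, 75, 86, 88, 93
n = 11 (odd)
Middle value = 52

Median = 52


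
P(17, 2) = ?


P(17,2) = 17!/15!
= 355687428096000/1307674368000
= 272

P(17,2) = 272


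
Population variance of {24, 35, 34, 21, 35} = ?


Mean = 29.8000
Squared deviations: 33.6400, 27.0400, 17.6400, 77.4400, 27.0400
Sum = 182.8000
Variance = 182.8000/5 = 36.5600

Variance = 36.5600


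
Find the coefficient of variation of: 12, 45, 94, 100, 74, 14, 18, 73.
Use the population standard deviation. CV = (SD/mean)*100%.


Mean = 53.7500
SD = 33.9439
CV = (33.9439/53.7500)*100 = 63.1514%

CV = 63.1514%


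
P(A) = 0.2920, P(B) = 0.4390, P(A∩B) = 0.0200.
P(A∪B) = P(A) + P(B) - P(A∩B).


P(A∪B) = 0.2920 + 0.4390 - 0.0200
= 0.7310 - 0.0200
= 0.7110

P(A∪B) = 0.7110


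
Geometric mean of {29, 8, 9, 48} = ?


Product = 29 × 8 × 9 × 48 = 100224
GM = 100224^(1/4) = 17.7927

GM = 17.7927


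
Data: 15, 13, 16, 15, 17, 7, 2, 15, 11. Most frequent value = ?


Frequencies: 2:1, 7:1, 11:1, 13:1, 15:3, 16:1, 17:1
Max frequency = 3
Mode = 15

Mode = 15


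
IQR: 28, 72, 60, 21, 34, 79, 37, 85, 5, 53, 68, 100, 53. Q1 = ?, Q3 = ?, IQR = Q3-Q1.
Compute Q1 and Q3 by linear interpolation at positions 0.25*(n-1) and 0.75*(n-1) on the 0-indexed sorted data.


Sorted: 5, 21, 28, 34, 37, 53, 53, 60, 68, 72, 79, 85, 100
Q1 (25th %ile) = 34.0000
Q3 (75th %ile) = 72.0000
IQR = 72.0000 - 34.0000 = 38.0000

IQR = 38.0000


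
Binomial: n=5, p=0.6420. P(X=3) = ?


C(5,3) = 10
p^3 = 0.264609
(1-p)^2 = 0.128164
P = 10 * 0.264609 * 0.128164 = 0.3391

P(X=3) = 0.3391


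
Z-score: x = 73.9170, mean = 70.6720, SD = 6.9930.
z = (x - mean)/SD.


z = (73.9170 - 70.6720)/6.9930
= 3.2450/6.9930
= 0.4640

z = 0.4640


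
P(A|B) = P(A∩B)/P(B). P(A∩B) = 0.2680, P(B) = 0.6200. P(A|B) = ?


P(A|B) = 0.2680/0.6200 = 0.4323

P(A|B) = 0.4323


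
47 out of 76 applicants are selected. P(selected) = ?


P = 47/76 = 0.6184

P = 0.6184


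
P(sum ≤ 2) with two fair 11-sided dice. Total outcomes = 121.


Total outcomes = 11×11 = 121
Favorable (sum ≤ 2): 1
P = 1/121 = 0.0083

P = 0.0083


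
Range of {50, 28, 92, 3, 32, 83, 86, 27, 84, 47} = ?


Max = 92, Min = 3
Range = 92 - 3 = 89

Range = 89


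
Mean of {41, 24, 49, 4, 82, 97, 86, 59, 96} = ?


Sum = 41 + 24 + 49 + 4 + 82 + 97 + 86 + 59 + 96 = 538
n = 9
Mean = 538/9 = 59.7778

Mean = 59.7778


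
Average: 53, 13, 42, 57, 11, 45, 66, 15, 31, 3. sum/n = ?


Sum = 53 + 13 + 42 + 57 + 11 + 45 + 66 + 15 + 31 + 3 = 336
n = 10
Mean = 336/10 = 33.6000

Mean = 33.6000


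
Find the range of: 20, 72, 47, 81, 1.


Max = 81, Min = 1
Range = 81 - 1 = 80

Range = 80


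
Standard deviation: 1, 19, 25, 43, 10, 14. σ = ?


Mean = 18.6667
Variance = 173.5556
SD = sqrt(173.5556) = 13.1740

SD = 13.1740


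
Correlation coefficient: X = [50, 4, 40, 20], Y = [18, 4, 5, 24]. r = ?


Mean X = 28.5000, Mean Y = 12.7500
SD X = 17.797472, SD Y = 8.525696
Cov = 35.625000
r = 35.625000/(17.797472*8.525696) = 0.2348

r = 0.2348


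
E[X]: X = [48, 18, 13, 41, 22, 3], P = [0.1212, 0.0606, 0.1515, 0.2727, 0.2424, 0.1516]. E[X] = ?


E[X] = 48*0.1212 + 18*0.0606 + 13*0.1515 + 41*0.2727 + 22*0.2424 + 3*0.1516
= 5.8176 + 1.0908 + 1.9695 + 11.1807 + 5.3328 + 0.4548
= 25.8462

E[X] = 25.8462


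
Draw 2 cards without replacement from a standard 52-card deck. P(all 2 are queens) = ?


P(all queens) = (4/52) × (3/51)
= 0.0045

P = 0.0045


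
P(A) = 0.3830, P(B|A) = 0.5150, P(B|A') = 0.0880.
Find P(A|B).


P(B) = P(B|A)*P(A) + P(B|A')*P(A')
= 0.5150*0.3830 + 0.0880*0.6170
= 0.197245 + 0.054296 = 0.251541
P(A|B) = 0.197245/0.251541 = 0.7841

P(A|B) = 0.7841


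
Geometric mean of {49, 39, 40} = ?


Product = 49 × 39 × 40 = 76440
GM = 76440^(1/3) = 42.4398

GM = 42.4398


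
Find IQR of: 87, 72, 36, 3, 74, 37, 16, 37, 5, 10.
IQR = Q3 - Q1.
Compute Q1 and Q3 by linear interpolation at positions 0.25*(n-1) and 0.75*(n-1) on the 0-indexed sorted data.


Sorted: 3, 5, 10, 16, 36, 37, 37, 72, 74, 87
Q1 (25th %ile) = 11.5000
Q3 (75th %ile) = 63.2500
IQR = 63.2500 - 11.5000 = 51.7500

IQR = 51.7500


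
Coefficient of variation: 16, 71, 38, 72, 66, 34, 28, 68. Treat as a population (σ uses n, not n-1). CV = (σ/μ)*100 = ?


Mean = 49.1250
SD = 21.0323
CV = (21.0323/49.1250)*100 = 42.8139%

CV = 42.8139%


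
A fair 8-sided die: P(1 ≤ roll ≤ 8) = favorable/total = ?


Favorable outcomes (1 ≤ roll ≤ 8): 8
Total outcomes = 8
P = 8/8 = 1.0000

P = 1.0000


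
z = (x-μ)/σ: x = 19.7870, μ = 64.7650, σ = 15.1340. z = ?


z = (19.7870 - 64.7650)/15.1340
= -44.9780/15.1340
= -2.9720

z = -2.9720


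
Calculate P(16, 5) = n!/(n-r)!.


P(16,5) = 16!/11!
= 20922789888000/39916800
= 524160

P(16,5) = 524160


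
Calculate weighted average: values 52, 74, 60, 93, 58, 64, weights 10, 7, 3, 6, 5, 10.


Numerator = 52*10 + 74*7 + 60*3 + 93*6 + 58*5 + 64*10 = 2706
Denominator = 10 + 7 + 3 + 6 + 5 + 10 = 41
WM = 2706/41 = 66.0000

WM = 66.0000


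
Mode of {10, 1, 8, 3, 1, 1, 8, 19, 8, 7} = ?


Frequencies: 1:3, 3:1, 7:1, 8:3, 10:1, 19:1
Max frequency = 3
Mode = 1, 8

Mode = 1, 8


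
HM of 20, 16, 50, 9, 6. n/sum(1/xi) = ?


Sum of reciprocals = 1/20 + 1/16 + 1/50 + 1/9 + 1/6 = 0.410278
HM = 5/0.410278 = 12.1869

HM = 12.1869


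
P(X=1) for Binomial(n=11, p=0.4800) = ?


C(11,1) = 11
p^1 = 0.480000
(1-p)^10 = 0.001446
P = 11 * 0.480000 * 0.001446 = 0.0076

P(X=1) = 0.0076


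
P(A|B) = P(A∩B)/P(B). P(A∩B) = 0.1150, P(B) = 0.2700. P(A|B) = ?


P(A|B) = 0.1150/0.2700 = 0.4259

P(A|B) = 0.4259


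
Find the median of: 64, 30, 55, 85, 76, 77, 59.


Sorted: 30, 55, 59, 64, 76, 77, 85
n = 7 (odd)
Middle value = 64

Median = 64


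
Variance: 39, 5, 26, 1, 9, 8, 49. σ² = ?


Mean = 19.5714
Squared deviations: 377.4694, 212.3265, 41.3265, 344.8980, 111.7551, 133.8980, 866.0408
Sum = 2087.7143
Variance = 2087.7143/7 = 298.2449

Variance = 298.2449


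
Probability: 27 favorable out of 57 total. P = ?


P = 27/57 = 0.4737

P = 0.4737


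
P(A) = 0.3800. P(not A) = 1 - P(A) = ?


P(not A) = 1 - 0.3800 = 0.6200

P(not A) = 0.6200


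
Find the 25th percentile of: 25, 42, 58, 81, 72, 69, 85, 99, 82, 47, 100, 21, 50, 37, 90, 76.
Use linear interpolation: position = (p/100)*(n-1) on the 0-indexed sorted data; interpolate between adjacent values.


Sorted: 21, 25, 37, 42, 47, 50, 58, 69, 72, 76, 81, 82, 85, 90, 99, 100
n = 16
Index = 25/100 * 15 = 3.7500
Lower = data[3] = 42, Upper = data[4] = 47
P25 = 42 + 0.7500*(5) = 45.7500

P25 = 45.7500


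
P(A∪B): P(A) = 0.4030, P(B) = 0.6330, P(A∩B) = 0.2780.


P(A∪B) = 0.4030 + 0.6330 - 0.2780
= 1.0360 - 0.2780
= 0.7580

P(A∪B) = 0.7580


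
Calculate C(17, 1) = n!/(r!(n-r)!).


C(17,1) = 17!/(1! × 16!)
= 355687428096000/(1 × 20922789888000)
= 17

C(17,1) = 17


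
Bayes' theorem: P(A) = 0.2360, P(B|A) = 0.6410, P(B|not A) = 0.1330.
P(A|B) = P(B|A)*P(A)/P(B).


P(B) = P(B|A)*P(A) + P(B|A')*P(A')
= 0.6410*0.2360 + 0.1330*0.7640
= 0.151276 + 0.101612 = 0.252888
P(A|B) = 0.151276/0.252888 = 0.5982

P(A|B) = 0.5982


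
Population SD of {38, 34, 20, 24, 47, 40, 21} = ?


Mean = 32.0000
Variance = 94.0000
SD = sqrt(94.0000) = 9.6954

SD = 9.6954


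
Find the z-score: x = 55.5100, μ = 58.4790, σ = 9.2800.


z = (55.5100 - 58.4790)/9.2800
= -2.9690/9.2800
= -0.3199

z = -0.3199


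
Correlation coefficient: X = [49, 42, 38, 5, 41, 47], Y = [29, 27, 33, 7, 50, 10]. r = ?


Mean X = 37.0000, Mean Y = 26.0000
SD X = 14.776107, SD Y = 14.445299
Cov = 98.666667
r = 98.666667/(14.776107*14.445299) = 0.4623

r = 0.4623


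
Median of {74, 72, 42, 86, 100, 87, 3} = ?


Sorted: 3, 42, 72, 74, 86, 87, 100
n = 7 (odd)
Middle value = 74

Median = 74


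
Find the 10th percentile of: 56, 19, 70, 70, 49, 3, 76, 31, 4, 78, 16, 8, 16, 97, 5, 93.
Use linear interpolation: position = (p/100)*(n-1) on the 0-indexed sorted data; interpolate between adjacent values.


Sorted: 3, 4, 5, 8, 16, 16, 19, 31, 49, 56, 70, 70, 76, 78, 93, 97
n = 16
Index = 10/100 * 15 = 1.5000
Lower = data[1] = 4, Upper = data[2] = 5
P10 = 4 + 0.5000*(1) = 4.5000

P10 = 4.5000


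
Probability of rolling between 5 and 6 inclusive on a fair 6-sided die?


Favorable outcomes (5 ≤ roll ≤ 6): 2
Total outcomes = 6
P = 2/6 = 0.3333

P = 0.3333


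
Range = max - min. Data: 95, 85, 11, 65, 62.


Max = 95, Min = 11
Range = 95 - 11 = 84

Range = 84


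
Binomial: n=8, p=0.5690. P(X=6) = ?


C(8,6) = 28
p^6 = 0.033937
(1-p)^2 = 0.185761
P = 28 * 0.033937 * 0.185761 = 0.1765

P(X=6) = 0.1765


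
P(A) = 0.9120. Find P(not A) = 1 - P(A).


P(not A) = 1 - 0.9120 = 0.0880

P(not A) = 0.0880


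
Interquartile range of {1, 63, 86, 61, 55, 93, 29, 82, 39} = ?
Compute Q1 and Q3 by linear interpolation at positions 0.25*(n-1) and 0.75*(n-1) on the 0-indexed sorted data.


Sorted: 1, 29, 39, 55, 61, 63, 82, 86, 93
Q1 (25th %ile) = 39.0000
Q3 (75th %ile) = 82.0000
IQR = 82.0000 - 39.0000 = 43.0000

IQR = 43.0000


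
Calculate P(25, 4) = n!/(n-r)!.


P(25,4) = 25!/21!
= 15511210043330985984000000/51090942171709440000
= 303600

P(25,4) = 303600


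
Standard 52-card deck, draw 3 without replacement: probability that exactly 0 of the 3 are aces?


Hypergeometric: P(X=0) = C(4,0)·C(48,3) / C(52,3)
= 1 × 17296 / 22100
= 17296/22100 = 0.7826

P = 0.7826


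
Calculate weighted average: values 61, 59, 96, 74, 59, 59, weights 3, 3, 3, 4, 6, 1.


Numerator = 61*3 + 59*3 + 96*3 + 74*4 + 59*6 + 59*1 = 1357
Denominator = 3 + 3 + 3 + 4 + 6 + 1 = 20
WM = 1357/20 = 67.8500

WM = 67.8500


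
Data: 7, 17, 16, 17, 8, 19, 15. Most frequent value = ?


Frequencies: 7:1, 8:1, 15:1, 16:1, 17:2, 19:1
Max frequency = 2
Mode = 17

Mode = 17


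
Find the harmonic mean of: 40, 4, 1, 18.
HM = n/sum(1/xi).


Sum of reciprocals = 1/40 + 1/4 + 1/1 + 1/18 = 1.330556
HM = 4/1.330556 = 3.0063

HM = 3.0063


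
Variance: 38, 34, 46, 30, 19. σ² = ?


Mean = 33.4000
Squared deviations: 21.1600, 0.3600, 158.7600, 11.5600, 207.3600
Sum = 399.2000
Variance = 399.2000/5 = 79.8400

Variance = 79.8400


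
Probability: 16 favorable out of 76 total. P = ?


P = 16/76 = 0.2105

P = 0.2105


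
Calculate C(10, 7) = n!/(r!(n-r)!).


C(10,7) = 10!/(7! × 3!)
= 3628800/(5040 × 6)
= 120

C(10,7) = 120


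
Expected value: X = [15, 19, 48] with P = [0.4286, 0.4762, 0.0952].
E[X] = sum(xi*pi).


E[X] = 15*0.4286 + 19*0.4762 + 48*0.0952
= 6.4290 + 9.0478 + 4.5696
= 20.0464

E[X] = 20.0464


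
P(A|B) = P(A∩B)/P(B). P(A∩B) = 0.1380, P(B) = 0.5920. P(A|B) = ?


P(A|B) = 0.1380/0.5920 = 0.2331

P(A|B) = 0.2331


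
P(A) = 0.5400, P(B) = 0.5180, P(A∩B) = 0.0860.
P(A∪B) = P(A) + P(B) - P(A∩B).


P(A∪B) = 0.5400 + 0.5180 - 0.0860
= 1.0580 - 0.0860
= 0.9720

P(A∪B) = 0.9720


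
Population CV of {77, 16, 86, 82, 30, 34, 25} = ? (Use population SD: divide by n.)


Mean = 50.0000
SD = 27.9949
CV = (27.9949/50.0000)*100 = 55.9898%

CV = 55.9898%


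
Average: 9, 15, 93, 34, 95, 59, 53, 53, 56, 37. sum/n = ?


Sum = 9 + 15 + 93 + 34 + 95 + 59 + 53 + 53 + 56 + 37 = 504
n = 10
Mean = 504/10 = 50.4000

Mean = 50.4000


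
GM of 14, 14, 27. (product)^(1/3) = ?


Product = 14 × 14 × 27 = 5292
GM = 5292^(1/3) = 17.4264

GM = 17.4264


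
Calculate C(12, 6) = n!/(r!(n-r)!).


C(12,6) = 12!/(6! × 6!)
= 479001600/(720 × 720)
= 924

C(12,6) = 924


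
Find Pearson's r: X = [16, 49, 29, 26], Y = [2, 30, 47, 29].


Mean X = 30.0000, Mean Y = 27.0000
SD X = 11.979149, SD Y = 16.109004
Cov = 94.750000
r = 94.750000/(11.979149*16.109004) = 0.4910

r = 0.4910


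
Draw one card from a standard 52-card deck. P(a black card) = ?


26 black cards in 52 cards
P = 26/52 = 0.5000

P = 0.5000


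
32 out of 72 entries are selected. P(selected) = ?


P = 32/72 = 0.4444

P = 0.4444


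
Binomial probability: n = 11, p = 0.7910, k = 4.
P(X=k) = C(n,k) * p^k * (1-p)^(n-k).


C(11,4) = 330
p^4 = 0.391477
(1-p)^7 = 1.741903e-05
P = 330 * 0.391477 * 1.741903e-05 = 0.0023

P(X=4) = 0.0023


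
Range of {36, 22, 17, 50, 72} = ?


Max = 72, Min = 17
Range = 72 - 17 = 55

Range = 55


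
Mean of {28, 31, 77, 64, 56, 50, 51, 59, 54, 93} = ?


Sum = 28 + 31 + 77 + 64 + 56 + 50 + 51 + 59 + 54 + 93 = 563
n = 10
Mean = 563/10 = 56.3000

Mean = 56.3000


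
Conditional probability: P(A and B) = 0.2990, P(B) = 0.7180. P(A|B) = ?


P(A|B) = 0.2990/0.7180 = 0.4164

P(A|B) = 0.4164


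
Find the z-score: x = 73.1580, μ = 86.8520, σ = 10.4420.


z = (73.1580 - 86.8520)/10.4420
= -13.6940/10.4420
= -1.3114

z = -1.3114


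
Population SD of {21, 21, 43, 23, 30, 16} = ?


Mean = 25.6667
Variance = 77.2222
SD = sqrt(77.2222) = 8.7876

SD = 8.7876


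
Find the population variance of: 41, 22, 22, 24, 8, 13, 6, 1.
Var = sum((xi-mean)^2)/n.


Mean = 17.1250
Squared deviations: 570.0156, 23.7656, 23.7656, 47.2656, 83.2656, 17.0156, 123.7656, 260.0156
Sum = 1148.8750
Variance = 1148.8750/8 = 143.6094

Variance = 143.6094


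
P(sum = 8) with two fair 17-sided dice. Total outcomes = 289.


Total outcomes = 17×17 = 289
Favorable (sum = 8): 7
P = 7/289 = 0.0242

P = 0.0242


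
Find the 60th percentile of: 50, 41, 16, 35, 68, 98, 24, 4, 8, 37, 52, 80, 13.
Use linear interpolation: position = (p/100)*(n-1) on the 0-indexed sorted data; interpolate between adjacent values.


Sorted: 4, 8, 13, 16, 24, 35, 37, 41, 50, 52, 68, 80, 98
n = 13
Index = 60/100 * 12 = 7.2000
Lower = data[7] = 41, Upper = data[8] = 50
P60 = 41 + 0.2000*(9) = 42.8000

P60 = 42.8000


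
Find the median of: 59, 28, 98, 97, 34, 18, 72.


Sorted: 18, 28, 34, 59, 72, 97, 98
n = 7 (odd)
Middle value = 59

Median = 59


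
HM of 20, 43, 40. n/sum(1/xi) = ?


Sum of reciprocals = 1/20 + 1/43 + 1/40 = 0.098256
HM = 3/0.098256 = 30.5325

HM = 30.5325


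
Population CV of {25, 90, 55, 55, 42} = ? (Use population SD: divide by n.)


Mean = 53.4000
SD = 21.3598
CV = (21.3598/53.4000)*100 = 39.9996%

CV = 39.9996%


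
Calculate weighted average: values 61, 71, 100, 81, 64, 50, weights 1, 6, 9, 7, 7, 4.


Numerator = 61*1 + 71*6 + 100*9 + 81*7 + 64*7 + 50*4 = 2602
Denominator = 1 + 6 + 9 + 7 + 7 + 4 = 34
WM = 2602/34 = 76.5294

WM = 76.5294


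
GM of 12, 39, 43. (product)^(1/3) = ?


Product = 12 × 39 × 43 = 20124
GM = 20124^(1/3) = 27.2002

GM = 27.2002


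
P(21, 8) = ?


P(21,8) = 21!/13!
= 51090942171709440000/6227020800
= 8204716800

P(21,8) = 8204716800


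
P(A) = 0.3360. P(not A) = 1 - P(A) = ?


P(not A) = 1 - 0.3360 = 0.6640

P(not A) = 0.6640


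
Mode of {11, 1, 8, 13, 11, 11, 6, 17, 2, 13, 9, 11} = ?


Frequencies: 1:1, 2:1, 6:1, 8:1, 9:1, 11:4, 13:2, 17:1
Max frequency = 4
Mode = 11

Mode = 11


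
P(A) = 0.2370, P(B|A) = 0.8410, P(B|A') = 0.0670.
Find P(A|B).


P(B) = P(B|A)*P(A) + P(B|A')*P(A')
= 0.8410*0.2370 + 0.0670*0.7630
= 0.199317 + 0.051121 = 0.250438
P(A|B) = 0.199317/0.250438 = 0.7959

P(A|B) = 0.7959


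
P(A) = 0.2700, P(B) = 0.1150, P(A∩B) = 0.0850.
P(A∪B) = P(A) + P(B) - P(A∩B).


P(A∪B) = 0.2700 + 0.1150 - 0.0850
= 0.3850 - 0.0850
= 0.3000

P(A∪B) = 0.3000


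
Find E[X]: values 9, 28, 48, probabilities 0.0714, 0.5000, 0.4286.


E[X] = 9*0.0714 + 28*0.5000 + 48*0.4286
= 0.6426 + 14.0000 + 20.5728
= 35.2154

E[X] = 35.2154


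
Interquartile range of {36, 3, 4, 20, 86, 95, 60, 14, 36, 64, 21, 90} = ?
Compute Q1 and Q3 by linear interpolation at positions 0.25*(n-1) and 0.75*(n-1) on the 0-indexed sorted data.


Sorted: 3, 4, 14, 20, 21, 36, 36, 60, 64, 86, 90, 95
Q1 (25th %ile) = 18.5000
Q3 (75th %ile) = 69.5000
IQR = 69.5000 - 18.5000 = 51.0000

IQR = 51.0000


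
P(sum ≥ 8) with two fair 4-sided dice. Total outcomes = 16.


Total outcomes = 4×4 = 16
Favorable (sum ≥ 8): 1
P = 1/16 = 0.0625

P = 0.0625


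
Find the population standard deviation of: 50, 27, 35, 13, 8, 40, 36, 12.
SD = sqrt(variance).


Mean = 27.6250
Variance = 202.7344
SD = sqrt(202.7344) = 14.2385

SD = 14.2385


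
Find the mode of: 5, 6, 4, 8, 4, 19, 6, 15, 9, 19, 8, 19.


Frequencies: 4:2, 5:1, 6:2, 8:2, 9:1, 15:1, 19:3
Max frequency = 3
Mode = 19

Mode = 19


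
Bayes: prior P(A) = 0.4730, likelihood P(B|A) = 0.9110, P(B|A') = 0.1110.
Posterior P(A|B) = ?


P(B) = P(B|A)*P(A) + P(B|A')*P(A')
= 0.9110*0.4730 + 0.1110*0.5270
= 0.430903 + 0.058497 = 0.489400
P(A|B) = 0.430903/0.489400 = 0.8805

P(A|B) = 0.8805


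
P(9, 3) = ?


P(9,3) = 9!/6!
= 362880/720
= 504

P(9,3) = 504


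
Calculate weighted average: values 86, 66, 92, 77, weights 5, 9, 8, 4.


Numerator = 86*5 + 66*9 + 92*8 + 77*4 = 2068
Denominator = 5 + 9 + 8 + 4 = 26
WM = 2068/26 = 79.5385

WM = 79.5385


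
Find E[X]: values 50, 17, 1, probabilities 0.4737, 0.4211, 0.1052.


E[X] = 50*0.4737 + 17*0.4211 + 1*0.1052
= 23.6850 + 7.1587 + 0.1052
= 30.9489

E[X] = 30.9489


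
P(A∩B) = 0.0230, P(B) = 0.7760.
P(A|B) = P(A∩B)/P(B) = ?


P(A|B) = 0.0230/0.7760 = 0.0296

P(A|B) = 0.0296


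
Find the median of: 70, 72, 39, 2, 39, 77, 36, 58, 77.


Sorted: 2, 36, 39, 39, 58, 70, 72, 77, 77
n = 9 (odd)
Middle value = 58

Median = 58


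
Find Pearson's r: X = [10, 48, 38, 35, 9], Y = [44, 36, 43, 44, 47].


Mean X = 28.0000, Mean Y = 42.8000
SD X = 15.709870, SD Y = 3.655133
Cov = -45.400000
r = -45.400000/(15.709870*3.655133) = -0.7906

r = -0.7906


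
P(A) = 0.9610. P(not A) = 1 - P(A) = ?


P(not A) = 1 - 0.9610 = 0.0390

P(not A) = 0.0390


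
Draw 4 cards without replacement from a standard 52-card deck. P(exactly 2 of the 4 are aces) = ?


Hypergeometric: P(X=2) = C(4,2)·C(48,2) / C(52,4)
= 6 × 1128 / 270725
= 6768/270725 = 0.0250

P = 0.0250


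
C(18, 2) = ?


C(18,2) = 18!/(2! × 16!)
= 6402373705728000/(2 × 20922789888000)
= 153

C(18,2) = 153


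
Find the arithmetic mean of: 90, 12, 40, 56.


Sum = 90 + 12 + 40 + 56 = 198
n = 4
Mean = 198/4 = 49.5000

Mean = 49.5000


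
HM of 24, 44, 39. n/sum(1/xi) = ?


Sum of reciprocals = 1/24 + 1/44 + 1/39 = 0.090035
HM = 3/0.090035 = 33.3204

HM = 33.3204


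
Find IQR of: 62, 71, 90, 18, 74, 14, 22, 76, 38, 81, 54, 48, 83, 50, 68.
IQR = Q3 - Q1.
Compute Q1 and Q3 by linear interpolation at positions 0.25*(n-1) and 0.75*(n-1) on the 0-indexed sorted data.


Sorted: 14, 18, 22, 38, 48, 50, 54, 62, 68, 71, 74, 76, 81, 83, 90
Q1 (25th %ile) = 43.0000
Q3 (75th %ile) = 75.0000
IQR = 75.0000 - 43.0000 = 32.0000

IQR = 32.0000


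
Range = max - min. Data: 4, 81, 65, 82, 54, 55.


Max = 82, Min = 4
Range = 82 - 4 = 78

Range = 78


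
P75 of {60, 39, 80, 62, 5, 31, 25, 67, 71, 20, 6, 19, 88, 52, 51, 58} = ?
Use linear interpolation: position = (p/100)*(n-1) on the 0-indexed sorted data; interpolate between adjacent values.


Sorted: 5, 6, 19, 20, 25, 31, 39, 51, 52, 58, 60, 62, 67, 71, 80, 88
n = 16
Index = 75/100 * 15 = 11.2500
Lower = data[11] = 62, Upper = data[12] = 67
P75 = 62 + 0.2500*(5) = 63.2500

P75 = 63.2500


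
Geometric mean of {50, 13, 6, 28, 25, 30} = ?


Product = 50 × 13 × 6 × 28 × 25 × 30 = 81900000
GM = 81900000^(1/6) = 20.8392

GM = 20.8392


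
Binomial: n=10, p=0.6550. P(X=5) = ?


C(10,5) = 252
p^5 = 0.120561
(1-p)^5 = 0.004888
P = 252 * 0.120561 * 0.004888 = 0.1485

P(X=5) = 0.1485


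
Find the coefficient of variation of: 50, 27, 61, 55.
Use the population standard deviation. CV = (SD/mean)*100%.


Mean = 48.2500
SD = 12.8720
CV = (12.8720/48.2500)*100 = 26.6776%

CV = 26.6776%


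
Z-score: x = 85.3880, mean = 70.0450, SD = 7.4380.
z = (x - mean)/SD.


z = (85.3880 - 70.0450)/7.4380
= 15.3430/7.4380
= 2.0628

z = 2.0628


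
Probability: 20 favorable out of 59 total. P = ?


P = 20/59 = 0.3390

P = 0.3390


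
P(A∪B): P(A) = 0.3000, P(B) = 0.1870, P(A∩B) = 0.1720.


P(A∪B) = 0.3000 + 0.1870 - 0.1720
= 0.4870 - 0.1720
= 0.3150

P(A∪B) = 0.3150


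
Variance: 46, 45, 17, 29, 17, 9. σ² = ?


Mean = 27.1667
Squared deviations: 354.6944, 318.0278, 103.3611, 3.3611, 103.3611, 330.0278
Sum = 1212.8333
Variance = 1212.8333/6 = 202.1389

Variance = 202.1389


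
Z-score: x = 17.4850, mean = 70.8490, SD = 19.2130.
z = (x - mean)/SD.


z = (17.4850 - 70.8490)/19.2130
= -53.3640/19.2130
= -2.7775

z = -2.7775


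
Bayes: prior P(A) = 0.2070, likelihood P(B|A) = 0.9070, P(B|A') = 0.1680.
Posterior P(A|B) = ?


P(B) = P(B|A)*P(A) + P(B|A')*P(A')
= 0.9070*0.2070 + 0.1680*0.7930
= 0.187749 + 0.133224 = 0.320973
P(A|B) = 0.187749/0.320973 = 0.5849

P(A|B) = 0.5849


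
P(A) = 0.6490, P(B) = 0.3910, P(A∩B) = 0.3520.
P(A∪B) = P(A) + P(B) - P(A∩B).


P(A∪B) = 0.6490 + 0.3910 - 0.3520
= 1.0400 - 0.3520
= 0.6880

P(A∪B) = 0.6880


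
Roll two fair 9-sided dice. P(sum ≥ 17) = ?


Total outcomes = 9×9 = 81
Favorable (sum ≥ 17): 3
P = 3/81 = 0.0370

P = 0.0370


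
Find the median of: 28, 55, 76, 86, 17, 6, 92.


Sorted: 6, 17, 28, 55, 76, 86, 92
n = 7 (odd)
Middle value = 55

Median = 55


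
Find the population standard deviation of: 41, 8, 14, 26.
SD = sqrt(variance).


Mean = 22.2500
Variance = 159.1875
SD = sqrt(159.1875) = 12.6170

SD = 12.6170


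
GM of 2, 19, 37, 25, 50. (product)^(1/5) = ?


Product = 2 × 19 × 37 × 25 × 50 = 1757500
GM = 1757500^(1/5) = 17.7410

GM = 17.7410


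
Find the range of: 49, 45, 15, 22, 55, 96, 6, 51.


Max = 96, Min = 6
Range = 96 - 6 = 90

Range = 90


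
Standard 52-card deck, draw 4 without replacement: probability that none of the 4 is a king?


P(no kings) = (48/52) × (47/51) × (46/50) × (45/49)
= 0.7187

P = 0.7187


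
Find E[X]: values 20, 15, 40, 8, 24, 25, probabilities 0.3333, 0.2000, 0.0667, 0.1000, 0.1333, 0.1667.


E[X] = 20*0.3333 + 15*0.2000 + 40*0.0667 + 8*0.1000 + 24*0.1333 + 25*0.1667
= 6.6660 + 3.0000 + 2.6680 + 0.8000 + 3.1992 + 4.1675
= 20.5007

E[X] = 20.5007


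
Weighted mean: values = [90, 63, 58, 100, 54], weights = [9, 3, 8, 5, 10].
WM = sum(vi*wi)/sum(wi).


Numerator = 90*9 + 63*3 + 58*8 + 100*5 + 54*10 = 2503
Denominator = 9 + 3 + 8 + 5 + 10 = 35
WM = 2503/35 = 71.5143

WM = 71.5143


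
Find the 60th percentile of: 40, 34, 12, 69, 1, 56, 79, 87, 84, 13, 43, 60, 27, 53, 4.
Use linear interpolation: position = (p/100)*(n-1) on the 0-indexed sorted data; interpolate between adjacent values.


Sorted: 1, 4, 12, 13, 27, 34, 40, 43, 53, 56, 60, 69, 79, 84, 87
n = 15
Index = 60/100 * 14 = 8.4000
Lower = data[8] = 53, Upper = data[9] = 56
P60 = 53 + 0.4000*(3) = 54.2000

P60 = 54.2000


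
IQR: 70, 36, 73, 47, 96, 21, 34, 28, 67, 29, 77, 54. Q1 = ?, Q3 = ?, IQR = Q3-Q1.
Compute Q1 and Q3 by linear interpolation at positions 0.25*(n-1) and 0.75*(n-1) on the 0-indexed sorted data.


Sorted: 21, 28, 29, 34, 36, 47, 54, 67, 70, 73, 77, 96
Q1 (25th %ile) = 32.7500
Q3 (75th %ile) = 70.7500
IQR = 70.7500 - 32.7500 = 38.0000

IQR = 38.0000


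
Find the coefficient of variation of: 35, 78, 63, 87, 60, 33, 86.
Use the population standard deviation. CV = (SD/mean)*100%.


Mean = 63.1429
SD = 20.7807
CV = (20.7807/63.1429)*100 = 32.9106%

CV = 32.9106%


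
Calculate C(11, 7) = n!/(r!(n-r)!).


C(11,7) = 11!/(7! × 4!)
= 39916800/(5040 × 24)
= 330

C(11,7) = 330


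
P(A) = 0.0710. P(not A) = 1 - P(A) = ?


P(not A) = 1 - 0.0710 = 0.9290

P(not A) = 0.9290


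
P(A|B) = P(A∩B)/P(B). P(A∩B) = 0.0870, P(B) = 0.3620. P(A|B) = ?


P(A|B) = 0.0870/0.3620 = 0.2403

P(A|B) = 0.2403


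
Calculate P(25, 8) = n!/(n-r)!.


P(25,8) = 25!/17!
= 15511210043330985984000000/355687428096000
= 43609104000

P(25,8) = 43609104000


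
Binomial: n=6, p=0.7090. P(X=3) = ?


C(6,3) = 20
p^3 = 0.356401
(1-p)^3 = 0.024642
P = 20 * 0.356401 * 0.024642 = 0.1756

P(X=3) = 0.1756


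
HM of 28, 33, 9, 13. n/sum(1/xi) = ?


Sum of reciprocals = 1/28 + 1/33 + 1/9 + 1/13 = 0.254052
HM = 4/0.254052 = 15.7448

HM = 15.7448


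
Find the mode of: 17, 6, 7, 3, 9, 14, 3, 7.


Frequencies: 3:2, 6:1, 7:2, 9:1, 14:1, 17:1
Max frequency = 2
Mode = 3, 7

Mode = 3, 7


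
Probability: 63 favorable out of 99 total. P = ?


P = 63/99 = 0.6364

P = 0.6364


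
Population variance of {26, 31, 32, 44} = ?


Mean = 33.2500
Squared deviations: 52.5625, 5.0625, 1.5625, 115.5625
Sum = 174.7500
Variance = 174.7500/4 = 43.6875

Variance = 43.6875


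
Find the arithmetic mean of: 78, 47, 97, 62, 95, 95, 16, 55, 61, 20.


Sum = 78 + 47 + 97 + 62 + 95 + 95 + 16 + 55 + 61 + 20 = 626
n = 10
Mean = 626/10 = 62.6000

Mean = 62.6000


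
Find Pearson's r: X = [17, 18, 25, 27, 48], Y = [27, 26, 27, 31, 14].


Mean X = 27.0000, Mean Y = 25.0000
SD X = 11.189281, SD Y = 5.761944
Cov = -52.800000
r = -52.800000/(11.189281*5.761944) = -0.8190

r = -0.8190


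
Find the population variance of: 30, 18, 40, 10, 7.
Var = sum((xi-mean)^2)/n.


Mean = 21.0000
Squared deviations: 81.0000, 9.0000, 361.0000, 121.0000, 196.0000
Sum = 768.0000
Variance = 768.0000/5 = 153.6000

Variance = 153.6000


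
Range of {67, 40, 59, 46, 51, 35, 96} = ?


Max = 96, Min = 35
Range = 96 - 35 = 61

Range = 61


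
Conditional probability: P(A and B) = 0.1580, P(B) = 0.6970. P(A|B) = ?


P(A|B) = 0.1580/0.6970 = 0.2267

P(A|B) = 0.2267


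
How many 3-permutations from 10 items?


P(10,3) = 10!/7!
= 3628800/5040
= 720

P(10,3) = 720


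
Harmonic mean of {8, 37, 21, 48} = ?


Sum of reciprocals = 1/8 + 1/37 + 1/21 + 1/48 = 0.220479
HM = 4/0.220479 = 18.1423

HM = 18.1423


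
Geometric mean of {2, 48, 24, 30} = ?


Product = 2 × 48 × 24 × 30 = 69120
GM = 69120^(1/4) = 16.2144

GM = 16.2144


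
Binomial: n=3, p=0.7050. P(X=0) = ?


C(3,0) = 1
p^0 = 1.000000
(1-p)^3 = 0.025672
P = 1 * 1.000000 * 0.025672 = 0.0257

P(X=0) = 0.0257


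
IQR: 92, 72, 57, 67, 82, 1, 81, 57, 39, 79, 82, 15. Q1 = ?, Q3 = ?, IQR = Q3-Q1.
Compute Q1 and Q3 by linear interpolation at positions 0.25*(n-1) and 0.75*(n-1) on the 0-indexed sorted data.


Sorted: 1, 15, 39, 57, 57, 67, 72, 79, 81, 82, 82, 92
Q1 (25th %ile) = 52.5000
Q3 (75th %ile) = 81.2500
IQR = 81.2500 - 52.5000 = 28.7500

IQR = 28.7500


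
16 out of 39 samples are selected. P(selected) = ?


P = 16/39 = 0.4103

P = 0.4103


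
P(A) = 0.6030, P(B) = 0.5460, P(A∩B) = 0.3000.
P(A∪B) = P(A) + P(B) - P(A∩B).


P(A∪B) = 0.6030 + 0.5460 - 0.3000
= 1.1490 - 0.3000
= 0.8490

P(A∪B) = 0.8490


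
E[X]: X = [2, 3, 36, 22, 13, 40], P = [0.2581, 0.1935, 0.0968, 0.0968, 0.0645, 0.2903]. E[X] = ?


E[X] = 2*0.2581 + 3*0.1935 + 36*0.0968 + 22*0.0968 + 13*0.0645 + 40*0.2903
= 0.5162 + 0.5805 + 3.4848 + 2.1296 + 0.8385 + 11.6120
= 19.1616

E[X] = 19.1616


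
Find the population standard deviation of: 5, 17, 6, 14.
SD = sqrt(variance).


Mean = 10.5000
Variance = 26.2500
SD = sqrt(26.2500) = 5.1235

SD = 5.1235


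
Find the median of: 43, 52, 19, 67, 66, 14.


Sorted: 14, 19, 43, 52, 66, 67
n = 6 (even)
Middle values: 43 and 52
Median = (43+52)/2 = 47.5000

Median = 47.5000


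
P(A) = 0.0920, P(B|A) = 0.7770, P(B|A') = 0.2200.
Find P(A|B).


P(B) = P(B|A)*P(A) + P(B|A')*P(A')
= 0.7770*0.0920 + 0.2200*0.9080
= 0.071484 + 0.199760 = 0.271244
P(A|B) = 0.071484/0.271244 = 0.2635

P(A|B) = 0.2635


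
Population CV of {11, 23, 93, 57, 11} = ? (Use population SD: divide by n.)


Mean = 39.0000
SD = 31.8245
CV = (31.8245/39.0000)*100 = 81.6013%

CV = 81.6013%


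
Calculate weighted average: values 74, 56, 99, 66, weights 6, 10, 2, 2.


Numerator = 74*6 + 56*10 + 99*2 + 66*2 = 1334
Denominator = 6 + 10 + 2 + 2 = 20
WM = 1334/20 = 66.7000

WM = 66.7000


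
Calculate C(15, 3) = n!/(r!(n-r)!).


C(15,3) = 15!/(3! × 12!)
= 1307674368000/(6 × 479001600)
= 455

C(15,3) = 455


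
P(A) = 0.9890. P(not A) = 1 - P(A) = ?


P(not A) = 1 - 0.9890 = 0.0110

P(not A) = 0.0110


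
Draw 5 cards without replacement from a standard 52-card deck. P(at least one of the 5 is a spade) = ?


P(at least one) = 1 - P(none)
P(none) = (39/52) × (38/51) × (37/50) × (36/49) × (35/48) = 0.221534
P(at least one) = 1 - 0.221534 = 0.7785

P = 0.7785


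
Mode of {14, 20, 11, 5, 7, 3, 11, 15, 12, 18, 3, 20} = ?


Frequencies: 3:2, 5:1, 7:1, 11:2, 12:1, 14:1, 15:1, 18:1, 20:2
Max frequency = 2
Mode = 3, 11, 20

Mode = 3, 11, 20


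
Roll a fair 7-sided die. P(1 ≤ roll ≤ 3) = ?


Favorable outcomes (1 ≤ roll ≤ 3): 3
Total outcomes = 7
P = 3/7 = 0.4286

P = 0.4286


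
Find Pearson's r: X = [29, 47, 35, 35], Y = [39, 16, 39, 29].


Mean X = 36.5000, Mean Y = 30.7500
SD X = 6.538348, SD Y = 9.443913
Cov = -56.625000
r = -56.625000/(6.538348*9.443913) = -0.9170

r = -0.9170


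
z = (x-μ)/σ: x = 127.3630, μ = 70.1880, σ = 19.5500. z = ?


z = (127.3630 - 70.1880)/19.5500
= 57.1750/19.5500
= 2.9246

z = 2.9246


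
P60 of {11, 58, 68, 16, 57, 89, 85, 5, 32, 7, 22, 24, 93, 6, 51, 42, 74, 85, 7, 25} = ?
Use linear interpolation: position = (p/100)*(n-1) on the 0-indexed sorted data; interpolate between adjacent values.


Sorted: 5, 6, 7, 7, 11, 16, 22, 24, 25, 32, 42, 51, 57, 58, 68, 74, 85, 85, 89, 93
n = 20
Index = 60/100 * 19 = 11.4000
Lower = data[11] = 51, Upper = data[12] = 57
P60 = 51 + 0.4000*(6) = 53.4000

P60 = 53.4000


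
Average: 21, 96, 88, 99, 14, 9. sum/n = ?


Sum = 21 + 96 + 88 + 99 + 14 + 9 = 327
n = 6
Mean = 327/6 = 54.5000

Mean = 54.5000


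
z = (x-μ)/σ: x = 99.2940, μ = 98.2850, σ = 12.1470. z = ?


z = (99.2940 - 98.2850)/12.1470
= 1.0090/12.1470
= 0.0831

z = 0.0831


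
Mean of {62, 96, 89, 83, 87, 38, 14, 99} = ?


Sum = 62 + 96 + 89 + 83 + 87 + 38 + 14 + 99 = 568
n = 8
Mean = 568/8 = 71.0000

Mean = 71.0000


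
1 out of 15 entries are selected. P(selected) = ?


P = 1/15 = 0.0667

P = 0.0667


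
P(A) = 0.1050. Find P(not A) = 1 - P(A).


P(not A) = 1 - 0.1050 = 0.8950

P(not A) = 0.8950


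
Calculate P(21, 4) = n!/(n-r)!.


P(21,4) = 21!/17!
= 51090942171709440000/355687428096000
= 143640

P(21,4) = 143640


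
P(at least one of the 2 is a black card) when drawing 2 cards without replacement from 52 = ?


P(at least one) = 1 - P(none)
P(none) = (26/52) × (25/51) = 0.245098
P(at least one) = 1 - 0.245098 = 0.7549

P = 0.7549


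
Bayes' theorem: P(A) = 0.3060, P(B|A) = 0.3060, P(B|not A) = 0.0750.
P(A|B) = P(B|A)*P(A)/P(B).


P(B) = P(B|A)*P(A) + P(B|A')*P(A')
= 0.3060*0.3060 + 0.0750*0.6940
= 0.093636 + 0.052050 = 0.145686
P(A|B) = 0.093636/0.145686 = 0.6427

P(A|B) = 0.6427


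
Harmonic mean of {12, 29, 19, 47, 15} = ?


Sum of reciprocals = 1/12 + 1/29 + 1/19 + 1/47 + 1/15 = 0.258391
HM = 5/0.258391 = 19.3505

HM = 19.3505


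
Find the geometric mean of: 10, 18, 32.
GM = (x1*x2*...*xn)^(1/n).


Product = 10 × 18 × 32 = 5760
GM = 5760^(1/3) = 17.9256

GM = 17.9256


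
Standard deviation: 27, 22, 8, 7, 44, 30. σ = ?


Mean = 23.0000
Variance = 164.6667
SD = sqrt(164.6667) = 12.8323

SD = 12.8323


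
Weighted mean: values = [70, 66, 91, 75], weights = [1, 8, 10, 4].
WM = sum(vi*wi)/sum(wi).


Numerator = 70*1 + 66*8 + 91*10 + 75*4 = 1808
Denominator = 1 + 8 + 10 + 4 = 23
WM = 1808/23 = 78.6087

WM = 78.6087


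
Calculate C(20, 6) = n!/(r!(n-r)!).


C(20,6) = 20!/(6! × 14!)
= 2432902008176640000/(720 × 87178291200)
= 38760

C(20,6) = 38760


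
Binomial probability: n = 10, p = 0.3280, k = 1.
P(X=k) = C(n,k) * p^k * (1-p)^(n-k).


C(10,1) = 10
p^1 = 0.328000
(1-p)^9 = 0.027946
P = 10 * 0.328000 * 0.027946 = 0.0917

P(X=1) = 0.0917


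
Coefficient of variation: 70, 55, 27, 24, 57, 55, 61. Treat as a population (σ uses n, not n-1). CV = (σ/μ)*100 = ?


Mean = 49.8571
SD = 16.1460
CV = (16.1460/49.8571)*100 = 32.3846%

CV = 32.3846%
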